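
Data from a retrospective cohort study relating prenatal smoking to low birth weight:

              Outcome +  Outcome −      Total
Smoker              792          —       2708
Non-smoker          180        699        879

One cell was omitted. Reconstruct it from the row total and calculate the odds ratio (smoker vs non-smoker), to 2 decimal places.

1.61

The missing cell is in the exposed row: 2708 − 792 = 1916.
So a = 792, b = 1916, c = 180, d = 699.
OR = (a·d)/(b·c) = (792 × 699) / (1916 × 180) = 553608 / 344880 = 1.60522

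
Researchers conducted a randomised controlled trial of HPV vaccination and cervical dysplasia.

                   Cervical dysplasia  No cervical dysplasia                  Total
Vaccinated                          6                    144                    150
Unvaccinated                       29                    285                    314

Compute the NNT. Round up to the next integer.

Risk in treated group = 6/150 = 0.04000; risk in control = 29/314 = 0.09236.
Absolute risk reduction = 0.09236 − 0.04000 = 0.05236
NNT = 1 / ARR = 1 / 0.05236 = 19.100 → round up → 20

20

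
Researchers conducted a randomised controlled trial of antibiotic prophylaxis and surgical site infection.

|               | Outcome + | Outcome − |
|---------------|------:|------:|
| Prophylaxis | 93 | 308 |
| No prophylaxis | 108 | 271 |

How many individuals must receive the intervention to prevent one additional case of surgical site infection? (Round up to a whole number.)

19

Risk in treated group = 93/401 = 0.23192; risk in control = 108/379 = 0.28496.
Absolute risk reduction = 0.28496 − 0.23192 = 0.05304
NNT = 1 / ARR = 1 / 0.05304 = 18.854 → round up → 19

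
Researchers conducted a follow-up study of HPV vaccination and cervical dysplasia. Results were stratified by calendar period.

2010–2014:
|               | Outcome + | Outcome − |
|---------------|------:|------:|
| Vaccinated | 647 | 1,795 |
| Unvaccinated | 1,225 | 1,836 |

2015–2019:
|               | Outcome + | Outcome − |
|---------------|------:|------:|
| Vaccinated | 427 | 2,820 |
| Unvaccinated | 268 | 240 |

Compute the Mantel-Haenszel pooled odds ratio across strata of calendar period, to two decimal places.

0.40

OR_MH = Σ(aᵢdᵢ/nᵢ) / Σ(bᵢcᵢ/nᵢ), where nᵢ is the stratum total.
Stratum 1 (2010–2014): n = 5503; a·d/n = 647·1836/5503 = 215.8626; b·c/n = 1795·1225/5503 = 399.5775
Stratum 2 (2015–2019): n = 3755; a·d/n = 427·240/3755 = 27.2916; b·c/n = 2820·268/3755 = 201.2676
OR_MH = (215.8626 + 27.2916) / (399.5775 + 201.2676) = 243.1542 / 600.8451 = 0.40469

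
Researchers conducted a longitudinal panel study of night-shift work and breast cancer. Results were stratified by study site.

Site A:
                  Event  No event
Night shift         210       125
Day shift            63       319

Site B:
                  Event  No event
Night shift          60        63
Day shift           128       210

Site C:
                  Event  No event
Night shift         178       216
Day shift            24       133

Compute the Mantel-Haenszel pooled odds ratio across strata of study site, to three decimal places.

OR_MH = Σ(aᵢdᵢ/nᵢ) / Σ(bᵢcᵢ/nᵢ), where nᵢ is the stratum total.
Stratum 1 (Site A): n = 717; a·d/n = 210·319/717 = 93.4310; b·c/n = 125·63/717 = 10.9833
Stratum 2 (Site B): n = 461; a·d/n = 60·210/461 = 27.3319; b·c/n = 63·128/461 = 17.4924
Stratum 3 (Site C): n = 551; a·d/n = 178·133/551 = 42.9655; b·c/n = 216·24/551 = 9.4083
OR_MH = (93.4310 + 27.3319 + 42.9655) / (10.9833 + 17.4924 + 9.4083) = 163.7284 / 37.8840 = 4.32183

4.322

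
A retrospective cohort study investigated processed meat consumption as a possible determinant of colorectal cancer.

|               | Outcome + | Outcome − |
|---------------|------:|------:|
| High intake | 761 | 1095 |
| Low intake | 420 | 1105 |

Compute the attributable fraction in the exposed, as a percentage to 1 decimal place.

Cells: a = 761, b = 1095, c = 420, d = 1105.
Risk in exposed = 761/1856 = 0.41002; risk in unexposed = 420/1525 = 0.27541.
RR = 0.41002/0.27541 = 1.48877
AR% = (RR − 1)/RR × 100 = (1.48877 − 1)/1.48877 × 100 = 32.8304%

32.8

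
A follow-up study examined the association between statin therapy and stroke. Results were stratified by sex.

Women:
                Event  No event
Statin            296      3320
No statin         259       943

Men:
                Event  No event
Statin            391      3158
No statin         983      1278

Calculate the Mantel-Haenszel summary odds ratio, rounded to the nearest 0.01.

OR_MH = Σ(aᵢdᵢ/nᵢ) / Σ(bᵢcᵢ/nᵢ), where nᵢ is the stratum total.
Stratum 1 (Women): n = 4818; a·d/n = 296·943/4818 = 57.9344; b·c/n = 3320·259/4818 = 178.4724
Stratum 2 (Men): n = 5810; a·d/n = 391·1278/5810 = 86.0065; b·c/n = 3158·983/5810 = 534.3053
OR_MH = (57.9344 + 86.0065) / (178.4724 + 534.3053) = 143.9410 / 712.7777 = 0.20194

0.20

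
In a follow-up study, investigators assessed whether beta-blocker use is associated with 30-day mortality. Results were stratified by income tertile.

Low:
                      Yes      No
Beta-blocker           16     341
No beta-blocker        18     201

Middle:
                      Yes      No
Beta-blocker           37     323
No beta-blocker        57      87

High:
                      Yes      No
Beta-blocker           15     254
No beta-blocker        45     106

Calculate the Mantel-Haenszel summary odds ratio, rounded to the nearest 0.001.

0.212

OR_MH = Σ(aᵢdᵢ/nᵢ) / Σ(bᵢcᵢ/nᵢ), where nᵢ is the stratum total.
Stratum 1 (Low): n = 576; a·d/n = 16·201/576 = 5.5833; b·c/n = 341·18/576 = 10.6562
Stratum 2 (Middle): n = 504; a·d/n = 37·87/504 = 6.3869; b·c/n = 323·57/504 = 36.5298
Stratum 3 (High): n = 420; a·d/n = 15·106/420 = 3.7857; b·c/n = 254·45/420 = 27.2143
OR_MH = (5.5833 + 6.3869 + 3.7857) / (10.6562 + 36.5298 + 27.2143) = 15.7560 / 74.4003 = 0.21177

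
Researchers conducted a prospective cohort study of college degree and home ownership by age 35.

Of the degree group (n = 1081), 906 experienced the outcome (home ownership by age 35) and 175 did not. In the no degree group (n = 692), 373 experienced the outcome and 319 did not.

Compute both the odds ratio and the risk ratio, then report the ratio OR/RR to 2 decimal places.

From the description: a = 906, b = 175, c = 373, d = 319.
OR = (906·319)/(175·373) = 289014/65275 = 4.42764
Risk in exposed = 906/1081 = 0.83811; risk in unexposed = 373/692 = 0.53902; RR = 1.55489
OR/RR = 4.42764 / 1.55489 = 2.84756
The outcome is not rare, so the OR lies further from 1 than the RR.

2.85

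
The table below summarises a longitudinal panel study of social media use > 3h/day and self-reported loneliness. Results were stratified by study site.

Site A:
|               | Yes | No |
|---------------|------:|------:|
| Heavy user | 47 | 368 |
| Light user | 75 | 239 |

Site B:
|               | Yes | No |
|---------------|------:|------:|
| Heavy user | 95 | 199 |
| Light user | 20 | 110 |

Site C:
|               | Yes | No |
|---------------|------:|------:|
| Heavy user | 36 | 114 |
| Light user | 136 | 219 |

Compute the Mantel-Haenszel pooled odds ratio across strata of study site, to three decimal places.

0.714

OR_MH = Σ(aᵢdᵢ/nᵢ) / Σ(bᵢcᵢ/nᵢ), where nᵢ is the stratum total.
Stratum 1 (Site A): n = 729; a·d/n = 47·239/729 = 15.4088; b·c/n = 368·75/729 = 37.8601
Stratum 2 (Site B): n = 424; a·d/n = 95·110/424 = 24.6462; b·c/n = 199·20/424 = 9.3868
Stratum 3 (Site C): n = 505; a·d/n = 36·219/505 = 15.6119; b·c/n = 114·136/505 = 30.7010
OR_MH = (15.4088 + 24.6462 + 15.6119) / (37.8601 + 9.3868 + 30.7010) = 55.6669 / 77.9479 = 0.71416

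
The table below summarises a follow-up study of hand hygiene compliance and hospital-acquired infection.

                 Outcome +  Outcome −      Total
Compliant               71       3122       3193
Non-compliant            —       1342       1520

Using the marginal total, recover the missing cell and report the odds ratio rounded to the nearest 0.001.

0.171

The missing cell is in the unexposed row: 1520 − 1342 = 178.
So a = 71, b = 3122, c = 178, d = 1342.
OR = (a·d)/(b·c) = (71 × 1342) / (3122 × 178) = 95282 / 555716 = 0.17146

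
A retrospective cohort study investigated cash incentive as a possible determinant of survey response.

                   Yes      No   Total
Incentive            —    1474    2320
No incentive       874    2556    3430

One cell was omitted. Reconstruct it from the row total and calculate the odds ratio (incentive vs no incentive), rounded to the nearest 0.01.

The missing cell is in the exposed row: 2320 − 1474 = 846.
So a = 846, b = 1474, c = 874, d = 2556.
OR = (a·d)/(b·c) = (846 × 2556) / (1474 × 874) = 2162376 / 1288276 = 1.67850

1.68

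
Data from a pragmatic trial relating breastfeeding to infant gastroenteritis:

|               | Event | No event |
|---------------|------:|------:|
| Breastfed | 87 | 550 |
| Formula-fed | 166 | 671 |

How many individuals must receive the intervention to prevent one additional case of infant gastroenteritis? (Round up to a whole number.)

17

Risk in treated group = 87/637 = 0.13658; risk in control = 166/837 = 0.19833.
Absolute risk reduction = 0.19833 − 0.13658 = 0.06175
NNT = 1 / ARR = 1 / 0.06175 = 16.194 → round up → 17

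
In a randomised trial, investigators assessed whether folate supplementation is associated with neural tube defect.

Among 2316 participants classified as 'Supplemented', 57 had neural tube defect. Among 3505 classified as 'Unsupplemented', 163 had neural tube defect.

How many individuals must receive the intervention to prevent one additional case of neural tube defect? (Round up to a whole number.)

Risk in treated group = 57/2316 = 0.02461; risk in control = 163/3505 = 0.04650.
Absolute risk reduction = 0.04650 − 0.02461 = 0.02189
NNT = 1 / ARR = 1 / 0.02189 = 45.675 → round up → 46

46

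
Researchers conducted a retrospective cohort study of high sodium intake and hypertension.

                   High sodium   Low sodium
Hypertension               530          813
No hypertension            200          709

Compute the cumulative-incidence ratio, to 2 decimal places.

1.36

Reading the table with exposure as columns: a = 530 (High sodium, case), b = 200 (High sodium, non-case), c = 813 (Low sodium, case), d = 709.
Risk in exposed = 530/730 = 0.72603; risk in unexposed = 813/1522 = 0.53417.
RR = 0.72603 / 0.53417 = 1.35918
The risk among the exposed is 1.36 times that among the unexposed.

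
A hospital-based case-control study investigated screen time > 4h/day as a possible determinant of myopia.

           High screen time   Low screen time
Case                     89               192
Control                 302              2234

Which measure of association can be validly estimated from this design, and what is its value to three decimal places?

Reading the table with exposure as columns: a = 89 (High screen time, case), b = 302 (High screen time, non-case), c = 192 (Low screen time, case), d = 2234.
This is a hospital-based case-control study: participants were sampled on outcome status, so risks in the source population cannot be estimated directly — relative risk is not valid here. The odds ratio is the appropriate measure.
OR = (a·d)/(b·c) = (89 × 2234) / (302 × 192) = 198826 / 57984 = 3.42898

3.429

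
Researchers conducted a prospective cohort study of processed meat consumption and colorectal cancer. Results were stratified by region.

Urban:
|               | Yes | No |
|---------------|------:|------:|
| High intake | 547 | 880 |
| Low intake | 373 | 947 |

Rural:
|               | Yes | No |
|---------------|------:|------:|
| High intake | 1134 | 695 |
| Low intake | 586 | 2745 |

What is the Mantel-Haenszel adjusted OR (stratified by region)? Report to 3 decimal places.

OR_MH = Σ(aᵢdᵢ/nᵢ) / Σ(bᵢcᵢ/nᵢ), where nᵢ is the stratum total.
Stratum 1 (Urban): n = 2747; a·d/n = 547·947/2747 = 188.5726; b·c/n = 880·373/2747 = 119.4904
Stratum 2 (Rural): n = 5160; a·d/n = 1134·2745/5160 = 603.2616; b·c/n = 695·586/5160 = 78.9283
OR_MH = (188.5726 + 603.2616) / (119.4904 + 78.9283) = 791.8343 / 198.4186 = 3.99072

3.991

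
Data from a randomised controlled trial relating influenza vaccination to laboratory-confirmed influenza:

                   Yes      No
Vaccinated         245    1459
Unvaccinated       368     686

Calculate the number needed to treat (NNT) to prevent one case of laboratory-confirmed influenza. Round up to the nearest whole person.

Risk in treated group = 245/1704 = 0.14378; risk in control = 368/1054 = 0.34915.
Absolute risk reduction = 0.34915 − 0.14378 = 0.20537
NNT = 1 / ARR = 1 / 0.20537 = 4.869 → round up → 5

5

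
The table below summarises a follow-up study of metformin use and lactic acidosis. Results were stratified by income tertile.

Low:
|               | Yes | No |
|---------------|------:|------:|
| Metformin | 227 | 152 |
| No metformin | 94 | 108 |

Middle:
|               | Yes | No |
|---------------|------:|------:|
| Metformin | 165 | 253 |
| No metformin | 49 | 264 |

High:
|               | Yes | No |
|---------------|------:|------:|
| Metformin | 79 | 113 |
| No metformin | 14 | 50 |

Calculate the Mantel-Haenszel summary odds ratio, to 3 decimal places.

2.456

OR_MH = Σ(aᵢdᵢ/nᵢ) / Σ(bᵢcᵢ/nᵢ), where nᵢ is the stratum total.
Stratum 1 (Low): n = 581; a·d/n = 227·108/581 = 42.1962; b·c/n = 152·94/581 = 24.5921
Stratum 2 (Middle): n = 731; a·d/n = 165·264/731 = 59.5896; b·c/n = 253·49/731 = 16.9590
Stratum 3 (High): n = 256; a·d/n = 79·50/256 = 15.4297; b·c/n = 113·14/256 = 6.1797
OR_MH = (42.1962 + 59.5896 + 15.4297) / (24.5921 + 16.9590 + 6.1797) = 117.2155 / 47.7307 = 2.45577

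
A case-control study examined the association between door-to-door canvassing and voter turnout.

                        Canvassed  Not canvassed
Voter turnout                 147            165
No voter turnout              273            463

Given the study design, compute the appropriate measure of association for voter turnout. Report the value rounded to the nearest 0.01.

1.51

Reading the table with exposure as columns: a = 147 (Canvassed, case), b = 273 (Canvassed, non-case), c = 165 (Not canvassed, case), d = 463.
This is a case-control study: participants were sampled on outcome status, so risks in the source population cannot be estimated directly — relative risk is not valid here. The odds ratio is the appropriate measure.
OR = (a·d)/(b·c) = (147 × 463) / (273 × 165) = 68061 / 45045 = 1.51096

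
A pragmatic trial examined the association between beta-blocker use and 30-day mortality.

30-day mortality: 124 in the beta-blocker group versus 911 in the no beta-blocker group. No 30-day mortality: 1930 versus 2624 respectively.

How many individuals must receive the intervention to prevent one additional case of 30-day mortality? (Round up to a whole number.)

Risk in treated group = 124/2054 = 0.06037; risk in control = 911/3535 = 0.25771.
Absolute risk reduction = 0.25771 − 0.06037 = 0.19734
NNT = 1 / ARR = 1 / 0.19734 = 5.067 → round up → 6

6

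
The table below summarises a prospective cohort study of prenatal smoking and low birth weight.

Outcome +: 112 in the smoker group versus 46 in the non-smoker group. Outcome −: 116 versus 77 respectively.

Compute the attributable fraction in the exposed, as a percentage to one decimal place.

23.9

From the description: a = 112, b = 116, c = 46, d = 77.
Risk in exposed = 112/228 = 0.49123; risk in unexposed = 46/123 = 0.37398.
RR = 0.49123/0.37398 = 1.31350
AR% = (RR − 1)/RR × 100 = (1.31350 − 1)/1.31350 × 100 = 23.8676%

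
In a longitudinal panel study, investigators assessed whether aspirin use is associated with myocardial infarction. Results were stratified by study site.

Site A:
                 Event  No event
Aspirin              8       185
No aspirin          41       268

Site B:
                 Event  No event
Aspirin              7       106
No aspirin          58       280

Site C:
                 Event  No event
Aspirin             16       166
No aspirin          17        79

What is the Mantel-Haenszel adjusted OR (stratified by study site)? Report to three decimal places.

OR_MH = Σ(aᵢdᵢ/nᵢ) / Σ(bᵢcᵢ/nᵢ), where nᵢ is the stratum total.
Stratum 1 (Site A): n = 502; a·d/n = 8·268/502 = 4.2709; b·c/n = 185·41/502 = 15.1096
Stratum 2 (Site B): n = 451; a·d/n = 7·280/451 = 4.3459; b·c/n = 106·58/451 = 13.6319
Stratum 3 (Site C): n = 278; a·d/n = 16·79/278 = 4.5468; b·c/n = 166·17/278 = 10.1511
OR_MH = (4.2709 + 4.3459 + 4.5468) / (15.1096 + 13.6319 + 10.1511) = 13.1636 / 38.8926 = 0.33846

0.338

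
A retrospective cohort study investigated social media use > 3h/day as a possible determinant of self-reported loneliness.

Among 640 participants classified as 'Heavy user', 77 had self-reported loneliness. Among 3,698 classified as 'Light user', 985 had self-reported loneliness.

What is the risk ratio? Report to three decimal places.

From the description: a = 77, b = 563, c = 985, d = 2713.
Risk in exposed = 77/640 = 0.12031; risk in unexposed = 985/3698 = 0.26636.
RR = 0.12031 / 0.26636 = 0.45169
The risk is 55% lower among the exposed than among the unexposed.

0.452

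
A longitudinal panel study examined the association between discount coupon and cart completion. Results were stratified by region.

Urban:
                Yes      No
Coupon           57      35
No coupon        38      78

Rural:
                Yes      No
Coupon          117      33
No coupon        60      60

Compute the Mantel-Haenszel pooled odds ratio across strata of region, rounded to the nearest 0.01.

OR_MH = Σ(aᵢdᵢ/nᵢ) / Σ(bᵢcᵢ/nᵢ), where nᵢ is the stratum total.
Stratum 1 (Urban): n = 208; a·d/n = 57·78/208 = 21.3750; b·c/n = 35·38/208 = 6.3942
Stratum 2 (Rural): n = 270; a·d/n = 117·60/270 = 26.0000; b·c/n = 33·60/270 = 7.3333
OR_MH = (21.3750 + 26.0000) / (6.3942 + 7.3333) = 47.3750 / 13.7276 = 3.45109

3.45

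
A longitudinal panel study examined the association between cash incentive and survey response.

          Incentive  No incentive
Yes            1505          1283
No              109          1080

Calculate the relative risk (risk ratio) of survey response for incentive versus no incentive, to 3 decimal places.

Reading the table with exposure as columns: a = 1505 (Incentive, case), b = 109 (Incentive, non-case), c = 1283 (No incentive, case), d = 1080.
Risk in exposed = 1505/1614 = 0.93247; risk in unexposed = 1283/2363 = 0.54295.
RR = 0.93247 / 0.54295 = 1.71739
The risk among the exposed is 1.72 times that among the unexposed.

1.717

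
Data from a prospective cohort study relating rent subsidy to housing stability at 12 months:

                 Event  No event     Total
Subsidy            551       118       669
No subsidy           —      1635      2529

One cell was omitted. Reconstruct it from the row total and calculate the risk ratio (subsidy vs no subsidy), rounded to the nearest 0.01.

2.33

The missing cell is in the unexposed row: 2529 − 1635 = 894.
So a = 551, b = 118, c = 894, d = 1635.
RR = [a/(a+b)] / [c/(c+d)] = (551/669) / (894/2529) = 0.82362/0.35350 = 2.32990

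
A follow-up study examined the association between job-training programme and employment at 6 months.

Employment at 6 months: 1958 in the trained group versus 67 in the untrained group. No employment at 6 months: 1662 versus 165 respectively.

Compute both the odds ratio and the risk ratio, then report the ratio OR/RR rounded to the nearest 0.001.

1.549

From the description: a = 1958, b = 1662, c = 67, d = 165.
OR = (1958·165)/(1662·67) = 323070/111354 = 2.90129
Risk in exposed = 1958/3620 = 0.54088; risk in unexposed = 67/232 = 0.28879; RR = 1.87291
OR/RR = 2.90129 / 1.87291 = 1.54908
The outcome is not rare, so the OR lies further from 1 than the RR.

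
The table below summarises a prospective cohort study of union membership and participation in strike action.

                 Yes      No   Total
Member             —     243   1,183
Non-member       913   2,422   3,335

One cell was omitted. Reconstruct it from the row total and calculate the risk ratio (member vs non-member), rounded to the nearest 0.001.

2.902

The missing cell is in the exposed row: 1183 − 243 = 940.
So a = 940, b = 243, c = 913, d = 2422.
RR = [a/(a+b)] / [c/(c+d)] = (940/1183) / (913/3335) = 0.79459/0.27376 = 2.90247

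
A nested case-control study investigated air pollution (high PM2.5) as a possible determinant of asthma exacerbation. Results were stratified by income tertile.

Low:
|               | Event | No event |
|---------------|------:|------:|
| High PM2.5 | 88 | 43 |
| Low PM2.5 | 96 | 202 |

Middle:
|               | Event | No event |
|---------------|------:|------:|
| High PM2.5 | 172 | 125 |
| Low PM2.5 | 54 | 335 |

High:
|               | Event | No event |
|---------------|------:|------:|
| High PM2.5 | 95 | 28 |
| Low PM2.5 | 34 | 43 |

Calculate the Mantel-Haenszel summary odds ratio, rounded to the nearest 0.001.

6.022

OR_MH = Σ(aᵢdᵢ/nᵢ) / Σ(bᵢcᵢ/nᵢ), where nᵢ is the stratum total.
Stratum 1 (Low): n = 429; a·d/n = 88·202/429 = 41.4359; b·c/n = 43·96/429 = 9.6224
Stratum 2 (Middle): n = 686; a·d/n = 172·335/686 = 83.9942; b·c/n = 125·54/686 = 9.8397
Stratum 3 (High): n = 200; a·d/n = 95·43/200 = 20.4250; b·c/n = 28·34/200 = 4.7600
OR_MH = (41.4359 + 83.9942 + 20.4250) / (9.6224 + 9.8397 + 4.7600) = 145.8551 / 24.2220 = 6.02159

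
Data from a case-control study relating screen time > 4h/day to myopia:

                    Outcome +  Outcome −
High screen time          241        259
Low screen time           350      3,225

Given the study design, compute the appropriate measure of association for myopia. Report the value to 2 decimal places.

Cells: a = 241, b = 259, c = 350, d = 3225.
This is a case-control study: participants were sampled on outcome status, so risks in the source population cannot be estimated directly — relative risk is not valid here. The odds ratio is the appropriate measure.
OR = (a·d)/(b·c) = (241 × 3225) / (259 × 350) = 777225 / 90650 = 8.57391

8.57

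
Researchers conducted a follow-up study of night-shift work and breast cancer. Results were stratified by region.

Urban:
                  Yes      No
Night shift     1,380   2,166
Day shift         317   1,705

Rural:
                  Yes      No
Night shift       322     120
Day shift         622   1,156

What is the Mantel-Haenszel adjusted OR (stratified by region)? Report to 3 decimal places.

3.761

OR_MH = Σ(aᵢdᵢ/nᵢ) / Σ(bᵢcᵢ/nᵢ), where nᵢ is the stratum total.
Stratum 1 (Urban): n = 5568; a·d/n = 1380·1705/5568 = 422.5754; b·c/n = 2166·317/5568 = 123.3157
Stratum 2 (Rural): n = 2220; a·d/n = 322·1156/2220 = 167.6721; b·c/n = 120·622/2220 = 33.6216
OR_MH = (422.5754 + 167.6721) / (123.3157 + 33.6216) = 590.2475 / 156.9374 = 3.76104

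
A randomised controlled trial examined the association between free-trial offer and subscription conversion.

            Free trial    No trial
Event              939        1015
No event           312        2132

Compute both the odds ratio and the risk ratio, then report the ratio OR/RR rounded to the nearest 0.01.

2.72

Reading the table with exposure as columns: a = 939 (Free trial, case), b = 312 (Free trial, non-case), c = 1015 (No trial, case), d = 2132.
OR = (939·2132)/(312·1015) = 2001948/316680 = 6.32167
Risk in exposed = 939/1251 = 0.75060; risk in unexposed = 1015/3147 = 0.32253; RR = 2.32723
OR/RR = 6.32167 / 2.32723 = 2.71640
The outcome is not rare, so the OR lies further from 1 than the RR.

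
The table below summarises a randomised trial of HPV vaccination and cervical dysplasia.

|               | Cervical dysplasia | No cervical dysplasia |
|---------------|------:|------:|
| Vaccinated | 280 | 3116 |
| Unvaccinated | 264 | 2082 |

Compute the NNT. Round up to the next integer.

34

Risk in treated group = 280/3396 = 0.08245; risk in control = 264/2346 = 0.11253.
Absolute risk reduction = 0.11253 − 0.08245 = 0.03008
NNT = 1 / ARR = 1 / 0.03008 = 33.242 → round up → 34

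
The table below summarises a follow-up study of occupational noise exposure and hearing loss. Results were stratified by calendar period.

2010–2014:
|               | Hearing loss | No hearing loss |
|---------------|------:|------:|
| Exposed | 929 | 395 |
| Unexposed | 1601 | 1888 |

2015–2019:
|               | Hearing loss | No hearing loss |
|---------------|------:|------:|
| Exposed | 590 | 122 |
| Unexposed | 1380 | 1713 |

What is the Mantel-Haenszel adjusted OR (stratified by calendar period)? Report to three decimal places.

OR_MH = Σ(aᵢdᵢ/nᵢ) / Σ(bᵢcᵢ/nᵢ), where nᵢ is the stratum total.
Stratum 1 (2010–2014): n = 4813; a·d/n = 929·1888/4813 = 364.4197; b·c/n = 395·1601/4813 = 131.3931
Stratum 2 (2015–2019): n = 3805; a·d/n = 590·1713/3805 = 265.6163; b·c/n = 122·1380/3805 = 44.2470
OR_MH = (364.4197 + 265.6163) / (131.3931 + 44.2470) = 630.0360 / 175.6401 = 3.58708

3.587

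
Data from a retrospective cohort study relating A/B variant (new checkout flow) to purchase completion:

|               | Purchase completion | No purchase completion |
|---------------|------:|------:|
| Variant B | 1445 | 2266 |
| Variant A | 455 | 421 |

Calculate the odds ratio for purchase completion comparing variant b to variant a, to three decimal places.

0.590

Cells: a = 1445, b = 2266, c = 455, d = 421.
OR = (a·d)/(b·c) = (1445 × 421) / (2266 × 455) = 608345 / 1031030 = 0.59004
Exposure is associated with lower odds of purchase completion (OR = 0.59 < 1).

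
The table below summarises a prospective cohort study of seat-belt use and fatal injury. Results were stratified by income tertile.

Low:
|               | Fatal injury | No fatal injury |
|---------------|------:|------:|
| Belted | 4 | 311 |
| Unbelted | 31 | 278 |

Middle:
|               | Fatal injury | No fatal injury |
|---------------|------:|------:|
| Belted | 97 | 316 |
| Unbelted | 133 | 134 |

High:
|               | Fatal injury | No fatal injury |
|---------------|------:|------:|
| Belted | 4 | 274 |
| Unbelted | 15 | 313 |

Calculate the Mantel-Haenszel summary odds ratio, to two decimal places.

OR_MH = Σ(aᵢdᵢ/nᵢ) / Σ(bᵢcᵢ/nᵢ), where nᵢ is the stratum total.
Stratum 1 (Low): n = 624; a·d/n = 4·278/624 = 1.7821; b·c/n = 311·31/624 = 15.4503
Stratum 2 (Middle): n = 680; a·d/n = 97·134/680 = 19.1147; b·c/n = 316·133/680 = 61.8059
Stratum 3 (High): n = 606; a·d/n = 4·313/606 = 2.0660; b·c/n = 274·15/606 = 6.7822
OR_MH = (1.7821 + 19.1147 + 2.0660) / (15.4503 + 61.8059 + 6.7822) = 22.9628 / 84.0384 = 0.27324

0.27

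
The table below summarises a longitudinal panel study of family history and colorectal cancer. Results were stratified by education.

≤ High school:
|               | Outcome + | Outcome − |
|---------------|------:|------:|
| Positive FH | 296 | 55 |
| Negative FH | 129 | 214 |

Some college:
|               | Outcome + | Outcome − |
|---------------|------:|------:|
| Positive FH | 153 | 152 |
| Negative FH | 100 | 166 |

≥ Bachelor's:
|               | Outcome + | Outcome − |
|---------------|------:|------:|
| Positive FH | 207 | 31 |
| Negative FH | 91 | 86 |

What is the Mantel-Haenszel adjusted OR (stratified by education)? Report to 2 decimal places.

OR_MH = Σ(aᵢdᵢ/nᵢ) / Σ(bᵢcᵢ/nᵢ), where nᵢ is the stratum total.
Stratum 1 (≤ High school): n = 694; a·d/n = 296·214/694 = 91.2738; b·c/n = 55·129/694 = 10.2233
Stratum 2 (Some college): n = 571; a·d/n = 153·166/571 = 44.4799; b·c/n = 152·100/571 = 26.6200
Stratum 3 (≥ Bachelor's): n = 415; a·d/n = 207·86/415 = 42.8964; b·c/n = 31·91/415 = 6.7976
OR_MH = (91.2738 + 44.4799 + 42.8964) / (10.2233 + 26.6200 + 6.7976) = 178.6500 / 43.6409 = 4.09364

4.09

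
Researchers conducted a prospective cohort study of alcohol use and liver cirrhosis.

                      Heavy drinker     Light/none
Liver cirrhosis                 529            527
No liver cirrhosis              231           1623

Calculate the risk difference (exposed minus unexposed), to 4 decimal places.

0.4509

Reading the table with exposure as columns: a = 529 (Heavy drinker, case), b = 231 (Heavy drinker, non-case), c = 527 (Light/none, case), d = 1623.
Risk in exposed = 529/760 = 0.696053; risk in unexposed = 527/2150 = 0.245116.
Risk difference = 0.696053 − 0.245116 = 0.450936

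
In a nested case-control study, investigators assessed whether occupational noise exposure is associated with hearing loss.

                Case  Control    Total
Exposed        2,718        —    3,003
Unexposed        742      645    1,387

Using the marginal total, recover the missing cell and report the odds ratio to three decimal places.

8.290

The missing cell is in the exposed row: 3003 − 2718 = 285.
So a = 2718, b = 285, c = 742, d = 645.
OR = (a·d)/(b·c) = (2718 × 645) / (285 × 742) = 1753110 / 211470 = 8.29011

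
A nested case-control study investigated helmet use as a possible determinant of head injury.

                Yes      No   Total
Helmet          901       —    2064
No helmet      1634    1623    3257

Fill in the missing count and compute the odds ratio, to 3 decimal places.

0.770

The missing cell is in the exposed row: 2064 − 901 = 1163.
So a = 901, b = 1163, c = 1634, d = 1623.
OR = (a·d)/(b·c) = (901 × 1623) / (1163 × 1634) = 1462323 / 1900342 = 0.76951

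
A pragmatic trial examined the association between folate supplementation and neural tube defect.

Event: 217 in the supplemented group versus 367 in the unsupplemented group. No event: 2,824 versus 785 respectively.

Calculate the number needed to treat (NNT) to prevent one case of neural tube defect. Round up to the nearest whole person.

Risk in treated group = 217/3041 = 0.07136; risk in control = 367/1152 = 0.31858.
Absolute risk reduction = 0.31858 − 0.07136 = 0.24722
NNT = 1 / ARR = 1 / 0.24722 = 4.045 → round up → 5

5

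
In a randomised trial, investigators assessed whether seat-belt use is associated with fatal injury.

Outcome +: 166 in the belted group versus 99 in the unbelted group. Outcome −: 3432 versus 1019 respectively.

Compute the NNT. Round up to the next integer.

24

Risk in treated group = 166/3598 = 0.04614; risk in control = 99/1118 = 0.08855.
Absolute risk reduction = 0.08855 − 0.04614 = 0.04241
NNT = 1 / ARR = 1 / 0.04241 = 23.577 → round up → 24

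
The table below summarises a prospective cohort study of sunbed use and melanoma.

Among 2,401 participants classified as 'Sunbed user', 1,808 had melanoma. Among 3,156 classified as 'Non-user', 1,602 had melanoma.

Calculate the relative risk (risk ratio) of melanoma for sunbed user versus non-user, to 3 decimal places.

1.483

From the description: a = 1808, b = 593, c = 1602, d = 1554.
Risk in exposed = 1808/2401 = 0.75302; risk in unexposed = 1602/3156 = 0.50760.
RR = 0.75302 / 0.50760 = 1.48348
The risk among the exposed is 1.48 times that among the unexposed.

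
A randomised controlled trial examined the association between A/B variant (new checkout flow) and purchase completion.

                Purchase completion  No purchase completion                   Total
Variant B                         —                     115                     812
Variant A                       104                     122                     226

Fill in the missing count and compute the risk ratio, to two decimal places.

The missing cell is in the exposed row: 812 − 115 = 697.
So a = 697, b = 115, c = 104, d = 122.
RR = [a/(a+b)] / [c/(c+d)] = (697/812) / (104/226) = 0.85837/0.46018 = 1.86531

1.87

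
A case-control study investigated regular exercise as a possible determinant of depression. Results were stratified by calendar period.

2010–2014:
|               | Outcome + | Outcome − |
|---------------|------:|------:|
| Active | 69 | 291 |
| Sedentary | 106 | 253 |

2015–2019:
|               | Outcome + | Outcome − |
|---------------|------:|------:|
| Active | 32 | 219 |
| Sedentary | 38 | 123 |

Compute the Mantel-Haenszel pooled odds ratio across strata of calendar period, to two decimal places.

0.54

OR_MH = Σ(aᵢdᵢ/nᵢ) / Σ(bᵢcᵢ/nᵢ), where nᵢ is the stratum total.
Stratum 1 (2010–2014): n = 719; a·d/n = 69·253/719 = 24.2796; b·c/n = 291·106/719 = 42.9013
Stratum 2 (2015–2019): n = 412; a·d/n = 32·123/412 = 9.5534; b·c/n = 219·38/412 = 20.1990
OR_MH = (24.2796 + 9.5534) / (42.9013 + 20.1990) = 33.8330 / 63.1003 = 0.53618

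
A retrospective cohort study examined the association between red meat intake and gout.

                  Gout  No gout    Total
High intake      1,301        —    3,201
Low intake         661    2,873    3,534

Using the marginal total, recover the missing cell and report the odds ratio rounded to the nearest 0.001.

The missing cell is in the exposed row: 3201 − 1301 = 1900.
So a = 1301, b = 1900, c = 661, d = 2873.
OR = (a·d)/(b·c) = (1301 × 2873) / (1900 × 661) = 3737773 / 1255900 = 2.97617

2.976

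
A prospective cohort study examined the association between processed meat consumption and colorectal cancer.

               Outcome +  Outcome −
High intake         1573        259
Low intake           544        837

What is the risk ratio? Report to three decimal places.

Cells: a = 1573, b = 259, c = 544, d = 837.
Risk in exposed = 1573/1832 = 0.85862; risk in unexposed = 544/1381 = 0.39392.
RR = 0.85862 / 0.39392 = 2.17971
The risk among the exposed is 2.18 times that among the unexposed.

2.180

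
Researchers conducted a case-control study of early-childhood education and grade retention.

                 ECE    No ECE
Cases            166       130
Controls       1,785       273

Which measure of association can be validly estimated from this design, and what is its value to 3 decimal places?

Reading the table with exposure as columns: a = 166 (ECE, case), b = 1785 (ECE, non-case), c = 130 (No ECE, case), d = 273.
This is a case-control study: participants were sampled on outcome status, so risks in the source population cannot be estimated directly — relative risk is not valid here. The odds ratio is the appropriate measure.
OR = (a·d)/(b·c) = (166 × 273) / (1785 × 130) = 45318 / 232050 = 0.19529

0.195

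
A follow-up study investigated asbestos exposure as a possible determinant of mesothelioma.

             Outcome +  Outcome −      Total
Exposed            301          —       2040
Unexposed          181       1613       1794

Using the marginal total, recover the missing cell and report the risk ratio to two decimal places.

1.46

The missing cell is in the exposed row: 2040 − 301 = 1739.
So a = 301, b = 1739, c = 181, d = 1613.
RR = [a/(a+b)] / [c/(c+d)] = (301/2040) / (181/1794) = 0.14755/0.10089 = 1.46245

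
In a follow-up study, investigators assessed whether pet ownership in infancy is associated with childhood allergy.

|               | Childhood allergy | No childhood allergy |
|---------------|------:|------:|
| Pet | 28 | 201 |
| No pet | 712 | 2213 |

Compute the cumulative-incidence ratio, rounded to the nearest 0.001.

0.502

Cells: a = 28, b = 201, c = 712, d = 2213.
Risk in exposed = 28/229 = 0.12227; risk in unexposed = 712/2925 = 0.24342.
RR = 0.12227 / 0.24342 = 0.50231
The risk is 50% lower among the exposed than among the unexposed.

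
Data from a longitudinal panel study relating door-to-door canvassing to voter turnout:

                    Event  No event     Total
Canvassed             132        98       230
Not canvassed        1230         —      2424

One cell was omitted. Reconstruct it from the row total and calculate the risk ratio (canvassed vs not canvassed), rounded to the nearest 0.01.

The missing cell is in the unexposed row: 2424 − 1230 = 1194.
So a = 132, b = 98, c = 1230, d = 1194.
RR = [a/(a+b)] / [c/(c+d)] = (132/230) / (1230/2424) = 0.57391/0.50743 = 1.13103

1.13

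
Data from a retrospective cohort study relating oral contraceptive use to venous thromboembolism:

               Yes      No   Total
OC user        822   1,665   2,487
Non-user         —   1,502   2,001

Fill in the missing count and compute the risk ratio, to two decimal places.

The missing cell is in the unexposed row: 2001 − 1502 = 499.
So a = 822, b = 1665, c = 499, d = 1502.
RR = [a/(a+b)] / [c/(c+d)] = (822/2487) / (499/2001) = 0.33052/0.24938 = 1.32539

1.33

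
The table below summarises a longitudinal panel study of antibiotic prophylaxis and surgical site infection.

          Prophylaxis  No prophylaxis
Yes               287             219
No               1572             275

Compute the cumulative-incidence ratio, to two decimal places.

Reading the table with exposure as columns: a = 287 (Prophylaxis, case), b = 1572 (Prophylaxis, non-case), c = 219 (No prophylaxis, case), d = 275.
Risk in exposed = 287/1859 = 0.15438; risk in unexposed = 219/494 = 0.44332.
RR = 0.15438 / 0.44332 = 0.34825
The risk is 65% lower among the exposed than among the unexposed.

0.35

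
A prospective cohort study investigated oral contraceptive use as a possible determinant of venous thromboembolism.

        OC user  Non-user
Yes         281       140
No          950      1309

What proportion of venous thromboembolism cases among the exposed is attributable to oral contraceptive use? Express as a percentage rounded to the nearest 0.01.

Reading the table with exposure as columns: a = 281 (OC user, case), b = 950 (OC user, non-case), c = 140 (Non-user, case), d = 1309.
Risk in exposed = 281/1231 = 0.22827; risk in unexposed = 140/1449 = 0.09662.
RR = 0.22827/0.09662 = 2.36259
AR% = (RR − 1)/RR × 100 = (2.36259 − 1)/2.36259 × 100 = 57.6736%

57.67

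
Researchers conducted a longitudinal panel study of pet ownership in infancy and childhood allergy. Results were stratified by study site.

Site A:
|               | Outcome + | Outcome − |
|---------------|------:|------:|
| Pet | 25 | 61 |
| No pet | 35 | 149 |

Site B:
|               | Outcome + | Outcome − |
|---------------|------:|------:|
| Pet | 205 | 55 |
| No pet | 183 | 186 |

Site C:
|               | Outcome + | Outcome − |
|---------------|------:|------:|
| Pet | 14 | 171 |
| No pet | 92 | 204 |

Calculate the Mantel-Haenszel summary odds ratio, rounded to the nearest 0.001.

OR_MH = Σ(aᵢdᵢ/nᵢ) / Σ(bᵢcᵢ/nᵢ), where nᵢ is the stratum total.
Stratum 1 (Site A): n = 270; a·d/n = 25·149/270 = 13.7963; b·c/n = 61·35/270 = 7.9074
Stratum 2 (Site B): n = 629; a·d/n = 205·186/629 = 60.6200; b·c/n = 55·183/629 = 16.0016
Stratum 3 (Site C): n = 481; a·d/n = 14·204/481 = 5.9376; b·c/n = 171·92/481 = 32.7069
OR_MH = (13.7963 + 60.6200 + 5.9376) / (7.9074 + 16.0016 + 32.7069) = 80.3540 / 56.6159 = 1.41928

1.419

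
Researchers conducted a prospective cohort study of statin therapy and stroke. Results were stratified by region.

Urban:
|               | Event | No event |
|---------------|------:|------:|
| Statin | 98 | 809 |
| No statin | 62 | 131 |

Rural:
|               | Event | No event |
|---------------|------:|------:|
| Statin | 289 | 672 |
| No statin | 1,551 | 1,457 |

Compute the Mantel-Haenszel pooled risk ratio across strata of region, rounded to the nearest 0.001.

RR_MH = Σ(aᵢ·n₀ᵢ/nᵢ) / Σ(cᵢ·n₁ᵢ/nᵢ), with n₁ᵢ = aᵢ+bᵢ (exposed), n₀ᵢ = cᵢ+dᵢ (unexposed), nᵢ = n₁ᵢ+n₀ᵢ.
Stratum 1 (Urban): n₁ = 907, n₀ = 193, n = 1100; a·n₀/n = 98·193/1100 = 17.1945; c·n₁/n = 62·907/1100 = 51.1218
Stratum 2 (Rural): n₁ = 961, n₀ = 3008, n = 3969; a·n₀/n = 289·3008/3969 = 219.0254; c·n₁/n = 1551·961/3969 = 375.5382
RR_MH = (17.1945 + 219.0254) / (51.1218 + 375.5382) = 236.2200 / 426.6600 = 0.55365

0.554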